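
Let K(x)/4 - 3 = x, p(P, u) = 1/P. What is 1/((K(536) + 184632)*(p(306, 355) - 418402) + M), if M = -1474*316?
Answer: -153/11957399506286 ≈ -1.2795e-11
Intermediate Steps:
K(x) = 12 + 4*x
M = -465784
1/((K(536) + 184632)*(p(306, 355) - 418402) + M) = 1/(((12 + 4*536) + 184632)*(1/306 - 418402) - 465784) = 1/(((12 + 2144) + 184632)*(1/306 - 418402) - 465784) = 1/((2156 + 184632)*(-128031011/306) - 465784) = 1/(186788*(-128031011/306) - 465784) = 1/(-11957328241334/153 - 465784) = 1/(-11957399506286/153) = -153/11957399506286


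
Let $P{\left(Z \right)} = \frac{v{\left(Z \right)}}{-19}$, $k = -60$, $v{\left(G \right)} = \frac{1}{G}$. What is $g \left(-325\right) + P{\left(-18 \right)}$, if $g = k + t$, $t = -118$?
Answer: $\frac{19784701}{342} \approx 57850.0$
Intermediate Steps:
$g = -178$ ($g = -60 - 118 = -178$)
$P{\left(Z \right)} = - \frac{1}{19 Z}$ ($P{\left(Z \right)} = \frac{1}{Z \left(-19\right)} = \frac{1}{Z} \left(- \frac{1}{19}\right) = - \frac{1}{19 Z}$)
$g \left(-325\right) + P{\left(-18 \right)} = \left(-178\right) \left(-325\right) - \frac{1}{19 \left(-18\right)} = 57850 - - \frac{1}{342} = 57850 + \frac{1}{342} = \frac{19784701}{342}$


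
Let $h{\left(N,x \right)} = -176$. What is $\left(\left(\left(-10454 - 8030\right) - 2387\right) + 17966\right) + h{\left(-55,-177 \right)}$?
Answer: $-3081$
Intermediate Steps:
$\left(\left(\left(-10454 - 8030\right) - 2387\right) + 17966\right) + h{\left(-55,-177 \right)} = \left(\left(\left(-10454 - 8030\right) - 2387\right) + 17966\right) - 176 = \left(\left(-18484 - 2387\right) + 17966\right) - 176 = \left(-20871 + 17966\right) - 176 = -2905 - 176 = -3081$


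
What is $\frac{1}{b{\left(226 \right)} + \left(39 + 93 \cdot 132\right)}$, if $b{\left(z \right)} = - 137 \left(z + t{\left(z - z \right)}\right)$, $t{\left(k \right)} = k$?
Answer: $- \frac{1}{18647} \approx -5.3628 \cdot 10^{-5}$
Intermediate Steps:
$b{\left(z \right)} = - 137 z$ ($b{\left(z \right)} = - 137 \left(z + \left(z - z\right)\right) = - 137 \left(z + 0\right) = - 137 z$)
$\frac{1}{b{\left(226 \right)} + \left(39 + 93 \cdot 132\right)} = \frac{1}{\left(-137\right) 226 + \left(39 + 93 \cdot 132\right)} = \frac{1}{-30962 + \left(39 + 12276\right)} = \frac{1}{-30962 + 12315} = \frac{1}{-18647} = - \frac{1}{18647}$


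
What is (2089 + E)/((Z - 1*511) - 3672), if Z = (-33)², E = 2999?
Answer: -2544/1547 ≈ -1.6445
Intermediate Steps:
Z = 1089
(2089 + E)/((Z - 1*511) - 3672) = (2089 + 2999)/((1089 - 1*511) - 3672) = 5088/((1089 - 511) - 3672) = 5088/(578 - 3672) = 5088/(-3094) = 5088*(-1/3094) = -2544/1547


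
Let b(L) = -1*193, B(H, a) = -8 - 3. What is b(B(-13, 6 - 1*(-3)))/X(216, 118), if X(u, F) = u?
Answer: -193/216 ≈ -0.89352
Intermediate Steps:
B(H, a) = -11
b(L) = -193
b(B(-13, 6 - 1*(-3)))/X(216, 118) = -193/216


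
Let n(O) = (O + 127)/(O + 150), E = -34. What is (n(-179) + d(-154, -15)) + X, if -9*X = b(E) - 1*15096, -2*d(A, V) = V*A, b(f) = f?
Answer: 137783/261 ≈ 527.90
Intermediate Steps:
d(A, V) = -A*V/2 (d(A, V) = -V*A/2 = -A*V/2)
n(O) = (127 + O)/(150 + O)
X = 15130/9 (X = -(-34 - 1*15096)/9 = -(-34 - 15096)/9 = -⅑*(-15130) = 15130/9 ≈ 1681.1)
(n(-179) + d(-154, -15)) + X = ((127 - 179)/(150 - 179) - ½*(-154)*(-15)) + 15130/9 = (-52/(-29) - 1155) + 15130/9 = (-1/29*(-52) - 1155) + 15130/9 = (52/29 - 1155) + 15130/9 = -33443/29 + 15130/9 = 137783/261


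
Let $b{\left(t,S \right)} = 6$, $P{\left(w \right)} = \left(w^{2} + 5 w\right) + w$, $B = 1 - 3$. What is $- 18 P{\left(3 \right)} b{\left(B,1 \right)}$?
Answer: $-2916$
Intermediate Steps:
$B = -2$ ($B = 1 - 3 = -2$)
$P{\left(w \right)} = w^{2} + 6 w$
$- 18 P{\left(3 \right)} b{\left(B,1 \right)} = - 18 \cdot 3 \left(6 + 3\right) 6 = - 18 \cdot 3 \cdot 9 \cdot 6 = \left(-18\right) 27 \cdot 6 = \left(-486\right) 6 = -2916$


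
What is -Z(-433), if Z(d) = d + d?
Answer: 866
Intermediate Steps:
Z(d) = 2*d
-Z(-433) = -2*(-433) = -1*(-866) = 866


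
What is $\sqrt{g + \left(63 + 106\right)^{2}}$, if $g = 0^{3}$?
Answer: $169$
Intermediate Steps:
$g = 0$
$\sqrt{g + \left(63 + 106\right)^{2}} = \sqrt{0 + \left(63 + 106\right)^{2}} = \sqrt{0 + 169^{2}} = \sqrt{0 + 28561} = \sqrt{28561} = 169$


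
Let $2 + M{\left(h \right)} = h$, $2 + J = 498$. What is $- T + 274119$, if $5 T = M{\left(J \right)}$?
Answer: $\frac{1370101}{5} \approx 2.7402 \cdot 10^{5}$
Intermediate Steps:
$J = 496$ ($J = -2 + 498 = 496$)
$M{\left(h \right)} = -2 + h$
$T = \frac{494}{5}$ ($T = \frac{-2 + 496}{5} = \frac{1}{5} \cdot 494 = \frac{494}{5} \approx 98.8$)
$- T + 274119 = \left(-1\right) \frac{494}{5} + 274119 = - \frac{494}{5} + 274119 = \frac{1370101}{5}$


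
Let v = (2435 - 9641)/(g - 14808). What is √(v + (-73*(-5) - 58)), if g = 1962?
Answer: 2*√352455702/2141 ≈ 17.537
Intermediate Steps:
v = 1201/2141 (v = (2435 - 9641)/(1962 - 14808) = -7206/(-12846) = -7206*(-1/12846) = 1201/2141 ≈ 0.56095)
√(v + (-73*(-5) - 58)) = √(1201/2141 + (-73*(-5) - 58)) = √(1201/2141 + (365 - 58)) = √(1201/2141 + 307) = √(658488/2141) = 2*√352455702/2141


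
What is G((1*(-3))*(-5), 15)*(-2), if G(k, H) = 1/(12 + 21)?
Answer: -2/33 ≈ -0.060606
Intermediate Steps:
G(k, H) = 1/33
G((1*(-3))*(-5), 15)*(-2) = (1/33)*(-2) = -2/33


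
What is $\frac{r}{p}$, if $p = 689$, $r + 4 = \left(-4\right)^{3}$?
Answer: $- \frac{68}{689} \approx -0.098694$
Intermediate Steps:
$r = -68$ ($r = -4 + \left(-4\right)^{3} = -4 - 64 = -68$)
$\frac{r}{p} = - \frac{68}{689}$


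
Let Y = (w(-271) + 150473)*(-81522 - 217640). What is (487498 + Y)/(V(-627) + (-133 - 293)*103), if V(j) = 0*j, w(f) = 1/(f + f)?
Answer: 12199150521107/11890938 ≈ 1.0259e+6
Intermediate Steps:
w(f) = 1/(2*f)
V(j) = 0
Y = -12199282633065/271 (Y = ((1/2)/(-271) + 150473)*(-81522 - 217640) = ((1/2)*(-1/271) + 150473)*(-299162) = (-1/542 + 150473)*(-299162) = (81556365/542)*(-299162) = -12199282633065/271 ≈ -4.5016e+10)
(487498 + Y)/(V(-627) + (-133 - 293)*103) = (487498 - 12199282633065/271)/(0 + (-133 - 293)*103) = -12199150521107/(271*(0 - 426*103)) = -12199150521107/(271*(0 - 43878)) = -12199150521107/271/(-43878) = -12199150521107/271*(-1/43878) = 12199150521107/11890938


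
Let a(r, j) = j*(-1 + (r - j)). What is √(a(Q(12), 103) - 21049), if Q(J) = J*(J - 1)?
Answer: I*√18165 ≈ 134.78*I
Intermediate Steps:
Q(J) = J*(-1 + J)
a(r, j) = j*(-1 + r - j)
√(a(Q(12), 103) - 21049) = √(103*(-1 + 12*(-1 + 12) - 1*103) - 21049) = √(103*(-1 + 12*11 - 103) - 21049) = √(103*(-1 + 132 - 103) - 21049) = √(103*28 - 21049) = √(2884 - 21049) = √(-18165) = I*√18165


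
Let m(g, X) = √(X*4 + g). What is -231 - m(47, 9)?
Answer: -231 - √83 ≈ -240.11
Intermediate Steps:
m(g, X) = √(g + 4*X) (m(g, X) = √(4*X + g) = √(g + 4*X))
-231 - m(47, 9) = -231 - √(47 + 4*9) = -231 - √(47 + 36) = -231 - √83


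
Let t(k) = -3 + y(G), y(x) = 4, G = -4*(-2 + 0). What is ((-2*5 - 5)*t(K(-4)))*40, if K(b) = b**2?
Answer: -600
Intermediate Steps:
G = 8 (G = -4*(-2) = 8)
t(k) = 1 (t(k) = -3 + 4 = 1)
((-2*5 - 5)*t(K(-4)))*40 = ((-2*5 - 5)*1)*40 = ((-10 - 5)*1)*40 = -15*1*40 = -15*40 = -600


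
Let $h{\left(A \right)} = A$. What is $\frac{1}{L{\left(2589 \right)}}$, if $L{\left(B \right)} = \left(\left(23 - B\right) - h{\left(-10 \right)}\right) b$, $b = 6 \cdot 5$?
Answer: $- \frac{1}{76680} \approx -1.3041 \cdot 10^{-5}$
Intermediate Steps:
$b = 30$
$L{\left(B \right)} = 990 - 30 B$ ($L{\left(B \right)} = \left(\left(23 - B\right) - -10\right) 30 = \left(\left(23 - B\right) + 10\right) 30 = \left(33 - B\right) 30 = 990 - 30 B$)
$\frac{1}{L{\left(2589 \right)}} = \frac{1}{990 - 77670} = \frac{1}{-76680} = - \frac{1}{76680}$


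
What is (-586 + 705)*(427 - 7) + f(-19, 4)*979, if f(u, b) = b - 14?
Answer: 40190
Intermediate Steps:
f(u, b) = -14 + b
(-586 + 705)*(427 - 7) + f(-19, 4)*979 = (-586 + 705)*(427 - 7) + (-14 + 4)*979 = 119*420 - 10*979 = 49980 - 9790 = 40190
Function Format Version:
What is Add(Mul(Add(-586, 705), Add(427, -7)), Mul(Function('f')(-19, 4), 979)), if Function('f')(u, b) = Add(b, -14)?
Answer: 40190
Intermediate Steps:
Function('f')(u, b) = Add(-14, b)
Add(Mul(Add(-586, 705), Add(427, -7)), Mul(Function('f')(-19, 4), 979)) = Add(Mul(Add(-586, 705), Add(427, -7)), Mul(Add(-14, 4), 979)) = Add(Mul(119, 420), Mul(-10, 979)) = Add(49980, -9790) = 40190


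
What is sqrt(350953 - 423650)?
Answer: I*sqrt(72697) ≈ 269.62*I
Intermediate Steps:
sqrt(350953 - 423650) = sqrt(-72697) = I*sqrt(72697)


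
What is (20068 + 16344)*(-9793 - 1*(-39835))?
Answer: 1093889304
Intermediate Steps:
(20068 + 16344)*(-9793 - 1*(-39835)) = 36412*(-9793 + 39835) = 36412*30042 = 1093889304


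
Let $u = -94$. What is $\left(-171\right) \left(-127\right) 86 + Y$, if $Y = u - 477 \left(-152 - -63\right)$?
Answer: $1910021$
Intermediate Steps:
$Y = 42359$ ($Y = -94 - 477 \left(-152 - -63\right) = -94 - 477 \left(-152 + 63\right) = -94 - -42453 = -94 + 42453 = 42359$)
$\left(-171\right) \left(-127\right) 86 + Y = \left(-171\right) \left(-127\right) 86 + 42359 = 21717 \cdot 86 + 42359 = 1867662 + 42359 = 1910021$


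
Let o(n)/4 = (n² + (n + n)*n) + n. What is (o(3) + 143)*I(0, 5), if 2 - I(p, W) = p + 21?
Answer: -4997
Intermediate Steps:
I(p, W) = -19 - p (I(p, W) = 2 - (p + 21) = 2 - (21 + p) = 2 + (-21 - p) = -19 - p)
o(n) = 4*n + 12*n² (o(n) = 4*((n² + (n + n)*n) + n) = 4*((n² + (2*n)*n) + n) = 4*((n² + 2*n²) + n) = 4*(3*n² + n) = 4*(n + 3*n²) = 4*n + 12*n²)
(o(3) + 143)*I(0, 5) = (4*3*(1 + 3*3) + 143)*(-19 - 1*0) = (4*3*(1 + 9) + 143)*(-19 + 0) = (4*3*10 + 143)*(-19) = (120 + 143)*(-19) = 263*(-19) = -4997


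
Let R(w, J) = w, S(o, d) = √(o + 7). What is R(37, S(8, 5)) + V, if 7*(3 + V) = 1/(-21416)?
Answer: 5097007/149912 ≈ 34.000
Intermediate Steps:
S(o, d) = √(7 + o)
V = -449737/149912 (V = -3 + (⅐)/(-21416) = -3 + (⅐)*(-1/21416) = -3 - 1/149912 = -449737/149912 ≈ -3.0000)
R(37, S(8, 5)) + V = 37 - 449737/149912 = 5097007/149912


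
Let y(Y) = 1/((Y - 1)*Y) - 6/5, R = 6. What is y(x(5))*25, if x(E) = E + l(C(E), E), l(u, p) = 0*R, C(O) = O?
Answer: -115/4 ≈ -28.750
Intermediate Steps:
l(u, p) = 0 (l(u, p) = 0*6 = 0)
x(E) = E (x(E) = E + 0 = E)
y(Y) = -6/5 + 1/(Y*(-1 + Y)) (y(Y) = 1/((-1 + Y)*Y) - 6*1/5 = 1/(Y*(-1 + Y)) - 6/5 = -6/5 + 1/(Y*(-1 + Y)))
y(x(5))*25 = ((1/5)*(5 - 6*5**2 + 6*5)/(5*(-1 + 5)))*25 = ((1/5)*(1/5)*(5 - 6*25 + 30)/4)*25 = ((1/5)*(1/5)*(1/4)*(5 - 150 + 30))*25 = ((1/5)*(1/5)*(1/4)*(-115))*25 = -23/20*25 = -115/4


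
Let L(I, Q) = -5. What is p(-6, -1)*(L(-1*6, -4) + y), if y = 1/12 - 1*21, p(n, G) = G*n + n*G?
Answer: -311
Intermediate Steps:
p(n, G) = 2*G*n (p(n, G) = G*n + G*n = 2*G*n)
y = -251/12 (y = 1/12 - 21 = -251/12 ≈ -20.917)
p(-6, -1)*(L(-1*6, -4) + y) = (2*(-1)*(-6))*(-5 - 251/12) = 12*(-311/12) = -311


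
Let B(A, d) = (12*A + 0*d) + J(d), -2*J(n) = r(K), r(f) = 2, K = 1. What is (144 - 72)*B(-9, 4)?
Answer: -7848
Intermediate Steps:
J(n) = -1 (J(n) = -1/2*2 = -1)
B(A, d) = -1 + 12*A (B(A, d) = (12*A + 0*d) - 1 = (12*A + 0) - 1 = 12*A - 1 = -1 + 12*A)
(144 - 72)*B(-9, 4) = (144 - 72)*(-1 + 12*(-9)) = 72*(-1 - 108) = 72*(-109) = -7848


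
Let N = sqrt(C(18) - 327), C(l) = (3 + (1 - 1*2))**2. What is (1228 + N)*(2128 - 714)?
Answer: 1736392 + 1414*I*sqrt(323) ≈ 1.7364e+6 + 25413.0*I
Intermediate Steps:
C(l) = 4 (C(l) = (3 + (1 - 2))**2 = (3 - 1)**2 = 2**2 = 4)
N = I*sqrt(323) (N = sqrt(4 - 327) = sqrt(-323) = I*sqrt(323) ≈ 17.972*I)
(1228 + N)*(2128 - 714) = (1228 + I*sqrt(323))*(2128 - 714) = (1228 + I*sqrt(323))*1414 = 1736392 + 1414*I*sqrt(323)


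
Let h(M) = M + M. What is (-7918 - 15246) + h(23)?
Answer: -23118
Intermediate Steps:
h(M) = 2*M
(-7918 - 15246) + h(23) = (-7918 - 15246) + 2*23 = -23164 + 46 = -23118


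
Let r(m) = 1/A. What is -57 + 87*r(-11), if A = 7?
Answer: -312/7 ≈ -44.571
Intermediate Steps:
r(m) = 1/7
-57 + 87*r(-11) = -57 + 87*(1/7) = -57 + 87/7 = -312/7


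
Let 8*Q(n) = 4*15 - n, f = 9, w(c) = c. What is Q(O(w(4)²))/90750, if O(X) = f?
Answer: 17/242000 ≈ 7.0248e-5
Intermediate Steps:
O(X) = 9
Q(n) = 15/2 - n/8 (Q(n) = (4*15 - n)/8 = (60 - n)/8 = 15/2 - n/8)
Q(O(w(4)²))/90750 = (15/2 - ⅛*9)/90750 = (15/2 - 9/8)*(1/90750) = (51/8)*(1/90750) = 17/242000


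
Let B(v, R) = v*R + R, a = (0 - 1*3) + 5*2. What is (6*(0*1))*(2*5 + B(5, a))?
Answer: 0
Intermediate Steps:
a = 7 (a = (0 - 3) + 10 = -3 + 10 = 7)
B(v, R) = R + R*v (B(v, R) = R*v + R = R + R*v)
(6*(0*1))*(2*5 + B(5, a)) = (6*(0*1))*(2*5 + 7*(1 + 5)) = (6*0)*(10 + 7*6) = 0*(10 + 42) = 0*52 = 0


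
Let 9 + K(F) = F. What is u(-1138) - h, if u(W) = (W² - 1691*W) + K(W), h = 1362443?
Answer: 1855812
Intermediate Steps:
K(F) = -9 + F
u(W) = -9 + W² - 1690*W (u(W) = (W² - 1691*W) + (-9 + W) = -9 + W² - 1690*W)
u(-1138) - h = (-9 + (-1138)² - 1690*(-1138)) - 1*1362443 = (-9 + 1295044 + 1923220) - 1362443 = 3218255 - 1362443 = 1855812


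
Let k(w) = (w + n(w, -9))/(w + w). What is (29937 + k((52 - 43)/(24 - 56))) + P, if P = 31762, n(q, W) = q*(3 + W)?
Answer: 123393/2 ≈ 61697.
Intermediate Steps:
k(w) = -5/2 (k(w) = (w + w*(3 - 9))/(w + w) = (w + w*(-6))/((2*w)) = (w - 6*w)*(1/(2*w)) = (-5*w)*(1/(2*w)) = -5/2)
(29937 + k((52 - 43)/(24 - 56))) + P = (29937 - 5/2) + 31762 = 59869/2 + 31762 = 123393/2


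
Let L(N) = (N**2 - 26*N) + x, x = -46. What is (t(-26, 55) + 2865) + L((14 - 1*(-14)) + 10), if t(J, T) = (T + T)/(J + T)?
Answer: 95085/29 ≈ 3278.8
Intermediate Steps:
t(J, T) = 2*T/(J + T) (t(J, T) = (2*T)/(J + T) = 2*T/(J + T))
L(N) = -46 + N**2 - 26*N (L(N) = (N**2 - 26*N) - 46 = -46 + N**2 - 26*N)
(t(-26, 55) + 2865) + L((14 - 1*(-14)) + 10) = (2*55/(-26 + 55) + 2865) + (-46 + ((14 - 1*(-14)) + 10)**2 - 26*((14 - 1*(-14)) + 10)) = (2*55/29 + 2865) + (-46 + ((14 + 14) + 10)**2 - 26*((14 + 14) + 10)) = (2*55*(1/29) + 2865) + (-46 + (28 + 10)**2 - 26*(28 + 10)) = (110/29 + 2865) + (-46 + 38**2 - 26*38) = 83195/29 + (-46 + 1444 - 988) = 83195/29 + 410 = 95085/29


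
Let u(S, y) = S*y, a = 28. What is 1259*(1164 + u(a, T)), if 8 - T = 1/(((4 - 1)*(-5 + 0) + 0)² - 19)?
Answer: 179974050/103 ≈ 1.7473e+6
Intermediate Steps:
T = 1647/206 (T = 8 - 1/(((4 - 1)*(-5 + 0) + 0)² - 19) = 8 - 1/((3*(-5) + 0)² - 19) = 8 - 1/((-15 + 0)² - 19) = 8 - 1/((-15)² - 19) = 8 - 1/(225 - 19) = 8 - 1/206 = 1647/206 ≈ 7.9951)
1259*(1164 + u(a, T)) = 1259*(1164 + 28*(1647/206)) = 1259*(1164 + 23058/103) = 1259*(142950/103) = 179974050/103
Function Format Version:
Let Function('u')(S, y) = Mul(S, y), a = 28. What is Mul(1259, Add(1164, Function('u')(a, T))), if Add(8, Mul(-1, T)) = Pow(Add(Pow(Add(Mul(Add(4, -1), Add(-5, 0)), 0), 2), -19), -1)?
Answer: Rational(179974050, 103) ≈ 1.7473e+6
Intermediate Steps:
T = Rational(1647, 206) (T = Add(8, Mul(-1, Pow(Add(Pow(Add(Mul(Add(4, -1), Add(-5, 0)), 0), 2), -19), -1))) = Add(8, Mul(-1, Pow(Add(Pow(Add(Mul(3, -5), 0), 2), -19), -1))) = Add(8, Mul(-1, Pow(Add(Pow(Add(-15, 0), 2), -19), -1))) = Add(8, Mul(-1, Pow(Add(Pow(-15, 2), -19), -1))) = Add(8, Mul(-1, Pow(Add(225, -19), -1))) = Add(8, Mul(-1, Pow(206, -1))) = Add(8, Mul(-1, Rational(1, 206))) = Add(8, Rational(-1, 206)) = Rational(1647, 206) ≈ 7.9951)
Mul(1259, Add(1164, Function('u')(a, T))) = Mul(1259, Add(1164, Mul(28, Rational(1647, 206)))) = Mul(1259, Add(1164, Rational(23058, 103))) = Mul(1259, Rational(142950, 103)) = Rational(179974050, 103)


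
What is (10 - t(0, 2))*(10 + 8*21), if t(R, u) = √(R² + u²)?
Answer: 1424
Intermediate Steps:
(10 - t(0, 2))*(10 + 8*21) = (10 - √(0² + 2²))*(10 + 8*21) = (10 - √(0 + 4))*(10 + 168) = (10 - √4)*178 = (10 - 1*2)*178 = (10 - 2)*178 = 8*178 = 1424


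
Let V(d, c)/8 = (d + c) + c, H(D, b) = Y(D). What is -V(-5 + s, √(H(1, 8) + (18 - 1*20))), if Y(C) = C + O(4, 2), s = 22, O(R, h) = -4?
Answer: -136 - 16*I*√5 ≈ -136.0 - 35.777*I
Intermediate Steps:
Y(C) = -4 + C (Y(C) = C - 4 = -4 + C)
H(D, b) = -4 + D
V(d, c) = 8*d + 16*c (V(d, c) = 8*((d + c) + c) = 8*((c + d) + c) = 8*(d + 2*c) = 8*d + 16*c)
-V(-5 + s, √(H(1, 8) + (18 - 1*20))) = -(8*(-5 + 22) + 16*√((-4 + 1) + (18 - 1*20))) = -(8*17 + 16*√(-3 + (18 - 20))) = -(136 + 16*√(-3 - 2)) = -(136 + 16*√(-5)) = -(136 + 16*(I*√5)) = -(136 + 16*I*√5) = -136 - 16*I*√5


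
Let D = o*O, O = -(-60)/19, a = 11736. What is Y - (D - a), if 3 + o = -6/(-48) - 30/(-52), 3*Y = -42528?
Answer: -1201775/494 ≈ -2432.7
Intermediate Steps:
Y = -14176 (Y = (1/3)*(-42528) = -14176)
o = -239/104 (o = -3 + (-6/(-48) - 30/(-52)) = -3 + (-6*(-1/48) - 30*(-1/52)) = -3 + (1/8 + 15/26) = -3 + 73/104 = -239/104 ≈ -2.2981)
O = 60/19 (O = -(-60)/19 = -6*(-10/19) = 60/19 ≈ 3.1579)
D = -3585/494 (D = -239/104*60/19 = -3585/494 ≈ -7.2571)
Y - (D - a) = -14176 - (-3585/494 - 1*11736) = -14176 - (-3585/494 - 11736) = -14176 - 1*(-5801169/494) = -14176 + 5801169/494 = -1201775/494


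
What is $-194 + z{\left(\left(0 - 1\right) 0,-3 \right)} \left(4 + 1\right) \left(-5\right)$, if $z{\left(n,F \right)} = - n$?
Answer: $-194$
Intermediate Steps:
$-194 + z{\left(\left(0 - 1\right) 0,-3 \right)} \left(4 + 1\right) \left(-5\right) = -194 + - \left(0 - 1\right) 0 \left(4 + 1\right) \left(-5\right) = -194 + - \left(-1\right) 0 \cdot 5 \left(-5\right) = -194 + \left(-1\right) 0 \left(-25\right) = -194 + 0 \left(-25\right) = -194 + 0 = -194$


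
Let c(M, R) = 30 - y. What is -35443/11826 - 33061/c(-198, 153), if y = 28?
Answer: -97762568/5913 ≈ -16534.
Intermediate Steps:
c(M, R) = 2 (c(M, R) = 30 - 1*28 = 30 - 28 = 2)
-35443/11826 - 33061/c(-198, 153) = -35443/11826 - 33061/2 = -97762568/5913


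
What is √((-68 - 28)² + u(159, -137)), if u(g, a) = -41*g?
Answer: √2697 ≈ 51.933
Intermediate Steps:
√((-68 - 28)² + u(159, -137)) = √((-68 - 28)² - 41*159) = √((-96)² - 6519) = √(9216 - 6519) = √2697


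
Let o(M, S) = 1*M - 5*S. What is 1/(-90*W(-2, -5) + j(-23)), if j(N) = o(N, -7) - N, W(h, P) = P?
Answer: 1/485 ≈ 0.0020619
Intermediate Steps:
o(M, S) = M - 5*S
j(N) = 35 (j(N) = (N - 5*(-7)) - N = (N + 35) - N = (35 + N) - N = 35)
1/(-90*W(-2, -5) + j(-23)) = 1/(-90*(-5) + 35) = 1/(450 + 35) = 1/485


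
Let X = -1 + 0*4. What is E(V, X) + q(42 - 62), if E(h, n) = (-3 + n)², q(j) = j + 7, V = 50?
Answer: 3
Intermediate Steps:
q(j) = 7 + j
X = -1 (X = -1 + 0 = -1)
E(V, X) + q(42 - 62) = (-3 - 1)² + (7 + (42 - 62)) = (-4)² + (7 - 20) = 16 - 13 = 3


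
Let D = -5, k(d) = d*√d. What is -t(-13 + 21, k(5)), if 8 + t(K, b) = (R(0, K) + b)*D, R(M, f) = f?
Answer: 48 + 25*√5 ≈ 103.90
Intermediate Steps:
k(d) = d^(3/2)
t(K, b) = -8 - 5*K - 5*b (t(K, b) = -8 + (K + b)*(-5) = -8 + (-5*K - 5*b) = -8 - 5*K - 5*b)
-t(-13 + 21, k(5)) = -(-8 - 5*(-13 + 21) - 25*√5) = -(-8 - 5*8 - 25*√5) = -(-8 - 40 - 25*√5) = -(-48 - 25*√5) = 48 + 25*√5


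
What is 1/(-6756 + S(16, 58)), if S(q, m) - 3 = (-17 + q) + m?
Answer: -1/6696 ≈ -0.00014934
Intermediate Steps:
S(q, m) = -14 + m + q (S(q, m) = 3 + ((-17 + q) + m) = 3 + (-17 + m + q) = -14 + m + q)
1/(-6756 + S(16, 58)) = 1/(-6756 + (-14 + 58 + 16)) = 1/(-6756 + 60) = 1/(-6696) = -1/6696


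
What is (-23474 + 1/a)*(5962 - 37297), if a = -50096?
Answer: 36848503079175/50096 ≈ 7.3556e+8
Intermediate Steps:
(-23474 + 1/a)*(5962 - 37297) = (-23474 + 1/(-50096))*(5962 - 37297) = (-23474 - 1/50096)*(-31335) = -1175953505/50096*(-31335) = 36848503079175/50096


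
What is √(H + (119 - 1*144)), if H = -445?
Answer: I*√470 ≈ 21.679*I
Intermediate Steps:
√(H + (119 - 1*144)) = √(-445 + (119 - 1*144)) = √(-445 + (119 - 144)) = √(-445 - 25) = √(-470) = I*√470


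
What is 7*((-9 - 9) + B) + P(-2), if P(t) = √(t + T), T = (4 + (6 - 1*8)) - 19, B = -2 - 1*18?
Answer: -266 + I*√19 ≈ -266.0 + 4.3589*I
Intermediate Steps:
B = -20 (B = -2 - 18 = -20)
T = -17 (T = (4 + (6 - 8)) - 19 = (4 - 2) - 19 = 2 - 19 = -17)
P(t) = √(-17 + t) (P(t) = √(t - 17) = √(-17 + t))
7*((-9 - 9) + B) + P(-2) = 7*((-9 - 9) - 20) + √(-17 - 2) = 7*(-18 - 20) + √(-19) = 7*(-38) + I*√19 = -266 + I*√19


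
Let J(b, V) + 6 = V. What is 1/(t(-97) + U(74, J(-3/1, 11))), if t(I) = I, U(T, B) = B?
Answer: -1/92 ≈ -0.010870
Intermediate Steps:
J(b, V) = -6 + V
1/(t(-97) + U(74, J(-3/1, 11))) = 1/(-97 + (-6 + 11)) = 1/(-97 + 5) = 1/(-92) = -1/92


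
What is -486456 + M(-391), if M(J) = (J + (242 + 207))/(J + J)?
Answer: -190204325/391 ≈ -4.8646e+5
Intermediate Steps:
M(J) = (449 + J)/(2*J) (M(J) = (J + 449)/((2*J)) = (449 + J)*(1/(2*J)) = (449 + J)/(2*J))
-486456 + M(-391) = -486456 + (1/2)*(449 - 391)/(-391) = -486456 + (1/2)*(-1/391)*58 = -486456 - 29/391 = -190204325/391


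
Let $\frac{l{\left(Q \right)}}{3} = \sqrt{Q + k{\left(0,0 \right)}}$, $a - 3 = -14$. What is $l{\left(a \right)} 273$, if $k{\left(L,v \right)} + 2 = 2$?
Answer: $819 i \sqrt{11} \approx 2716.3 i$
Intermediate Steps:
$a = -11$ ($a = 3 - 14 = -11$)
$k{\left(L,v \right)} = 0$ ($k{\left(L,v \right)} = -2 + 2 = 0$)
$l{\left(Q \right)} = 3 \sqrt{Q}$ ($l{\left(Q \right)} = 3 \sqrt{Q + 0} = 3 \sqrt{Q}$)
$l{\left(a \right)} 273 = 3 \sqrt{-11} \cdot 273 = 3 i \sqrt{11} \cdot 273 = 819 i \sqrt{11}$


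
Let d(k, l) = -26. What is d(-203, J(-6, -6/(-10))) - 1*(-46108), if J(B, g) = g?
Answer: 46082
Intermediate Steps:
d(-203, J(-6, -6/(-10))) - 1*(-46108) = -26 - 1*(-46108) = -26 + 46108 = 46082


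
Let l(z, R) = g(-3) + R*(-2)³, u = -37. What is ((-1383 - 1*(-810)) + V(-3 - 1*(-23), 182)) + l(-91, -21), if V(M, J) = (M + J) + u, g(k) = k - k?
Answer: -240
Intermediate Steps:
g(k) = 0
V(M, J) = -37 + J + M (V(M, J) = (M + J) - 37 = (J + M) - 37 = -37 + J + M)
l(z, R) = -8*R (l(z, R) = 0 + R*(-2)³ = 0 + R*(-8) = 0 - 8*R = -8*R)
((-1383 - 1*(-810)) + V(-3 - 1*(-23), 182)) + l(-91, -21) = ((-1383 - 1*(-810)) + (-37 + 182 + (-3 - 1*(-23)))) - 8*(-21) = ((-1383 + 810) + (-37 + 182 + (-3 + 23))) + 168 = (-573 + (-37 + 182 + 20)) + 168 = (-573 + 165) + 168 = -408 + 168 = -240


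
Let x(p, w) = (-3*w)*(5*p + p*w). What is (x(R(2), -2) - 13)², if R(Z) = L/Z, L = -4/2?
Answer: 961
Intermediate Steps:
L = -2 (L = -4*½ = -2)
R(Z) = -2/Z
x(p, w) = -3*w*(5*p + p*w)
(x(R(2), -2) - 13)² = (-3*(-2/2)*(-2)*(5 - 2) - 13)² = (-3*(-2*½)*(-2)*3 - 13)² = (-3*(-1)*(-2)*3 - 13)² = (-18 - 13)² = (-31)² = 961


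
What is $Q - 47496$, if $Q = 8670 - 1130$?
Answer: $-39956$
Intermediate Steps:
$Q = 7540$ ($Q = 8670 - 1130 = 7540$)
$Q - 47496 = 7540 - 47496 = -39956$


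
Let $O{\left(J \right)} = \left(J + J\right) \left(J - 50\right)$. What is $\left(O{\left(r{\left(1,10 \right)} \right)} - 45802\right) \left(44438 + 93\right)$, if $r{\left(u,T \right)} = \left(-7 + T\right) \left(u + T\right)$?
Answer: $-2089572644$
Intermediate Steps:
$r{\left(u,T \right)} = \left(-7 + T\right) \left(T + u\right)$
$O{\left(J \right)} = 2 J \left(-50 + J\right)$
$\left(O{\left(r{\left(1,10 \right)} \right)} - 45802\right) \left(44438 + 93\right) = \left(2 \left(10^{2} - 70 - 7 + 10 \cdot 1\right) \left(-50 + \left(10^{2} - 70 - 7 + 10 \cdot 1\right)\right) - 45802\right) \left(44438 + 93\right) = \left(2 \left(100 - 70 - 7 + 10\right) \left(-50 + \left(100 - 70 - 7 + 10\right)\right) - 45802\right) 44531 = \left(2 \cdot 33 \left(-50 + 33\right) - 45802\right) 44531 = \left(2 \cdot 33 \left(-17\right) - 45802\right) 44531 = \left(-1122 - 45802\right) 44531 = \left(-46924\right) 44531 = -2089572644$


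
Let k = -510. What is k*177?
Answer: -90270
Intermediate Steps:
k*177 = -510*177 = -90270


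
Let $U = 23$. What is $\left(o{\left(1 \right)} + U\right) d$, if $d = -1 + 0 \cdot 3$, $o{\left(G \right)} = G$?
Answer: $-24$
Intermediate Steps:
$d = -1$ ($d = -1 + 0 = -1$)
$\left(o{\left(1 \right)} + U\right) d = \left(1 + 23\right) \left(-1\right) = 24 \left(-1\right) = -24$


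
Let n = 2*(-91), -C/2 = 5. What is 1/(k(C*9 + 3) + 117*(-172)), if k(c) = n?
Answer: -1/20306 ≈ -4.9247e-5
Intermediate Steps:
C = -10 (C = -2*5 = -10)
n = -182
k(c) = -182
1/(k(C*9 + 3) + 117*(-172)) = 1/(-182 + 117*(-172)) = 1/(-182 - 20124) = 1/(-20306) = -1/20306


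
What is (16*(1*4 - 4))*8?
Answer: 0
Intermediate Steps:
(16*(1*4 - 4))*8 = (16*(4 - 4))*8 = (16*0)*8 = 0*8 = 0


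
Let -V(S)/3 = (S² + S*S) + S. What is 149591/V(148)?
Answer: -4043/3564 ≈ -1.1344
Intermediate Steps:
V(S) = -6*S² - 3*S (V(S) = -3*((S² + S*S) + S) = -3*((S² + S²) + S) = -3*(2*S² + S) = -3*(S + 2*S²) = -6*S² - 3*S)
149591/V(148) = 149591/((-3*148*(1 + 2*148))) = 149591/((-3*148*(1 + 296))) = 149591/((-3*148*297)) = 149591/(-131868) = 149591*(-1/131868) = -4043/3564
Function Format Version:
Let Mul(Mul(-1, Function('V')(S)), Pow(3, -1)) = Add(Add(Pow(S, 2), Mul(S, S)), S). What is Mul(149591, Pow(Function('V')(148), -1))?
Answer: Rational(-4043, 3564) ≈ -1.1344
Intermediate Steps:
Function('V')(S) = Add(Mul(-6, Pow(S, 2)), Mul(-3, S)) (Function('V')(S) = Mul(-3, Add(Add(Pow(S, 2), Mul(S, S)), S)) = Mul(-3, Add(Add(Pow(S, 2), Pow(S, 2)), S)) = Mul(-3, Add(Mul(2, Pow(S, 2)), S)) = Mul(-3, Add(S, Mul(2, Pow(S, 2)))) = Add(Mul(-6, Pow(S, 2)), Mul(-3, S)))
Mul(149591, Pow(Function('V')(148), -1)) = Mul(149591, Pow(Mul(-3, 148, Add(1, Mul(2, 148))), -1)) = Mul(149591, Pow(Mul(-3, 148, Add(1, 296)), -1)) = Mul(149591, Pow(Mul(-3, 148, 297), -1)) = Mul(149591, Pow(-131868, -1)) = Mul(149591, Rational(-1, 131868)) = Rational(-4043, 3564)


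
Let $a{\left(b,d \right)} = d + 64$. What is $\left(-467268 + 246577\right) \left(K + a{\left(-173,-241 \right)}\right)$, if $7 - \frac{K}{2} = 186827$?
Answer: $82498047547$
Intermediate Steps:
$a{\left(b,d \right)} = 64 + d$
$K = -373640$ ($K = 14 - 373654 = -373640$)
$\left(-467268 + 246577\right) \left(K + a{\left(-173,-241 \right)}\right) = \left(-467268 + 246577\right) \left(-373640 + \left(64 - 241\right)\right) = - 220691 \left(-373640 - 177\right) = \left(-220691\right) \left(-373817\right) = 82498047547$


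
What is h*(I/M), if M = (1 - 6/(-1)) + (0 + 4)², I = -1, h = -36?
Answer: 36/23 ≈ 1.5652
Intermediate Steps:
M = 23 (M = (1 - 6*(-1)) + 4² = (1 - 3*(-2)) + 16 = (1 + 6) + 16 = 7 + 16 = 23)
h*(I/M) = -(-36)/23 = -36*(-1/23) = 36/23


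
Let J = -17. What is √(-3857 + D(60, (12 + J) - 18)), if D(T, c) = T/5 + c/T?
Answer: I*√3460845/30 ≈ 62.011*I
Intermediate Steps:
D(T, c) = T/5 + c/T (D(T, c) = T*(⅕) + c/T = T/5 + c/T)
√(-3857 + D(60, (12 + J) - 18)) = √(-3857 + ((⅕)*60 + ((12 - 17) - 18)/60)) = √(-3857 + (12 + (-5 - 18)*(1/60))) = √(-3857 + (12 - 23*1/60)) = √(-3857 + (12 - 23/60)) = √(-3857 + 697/60) = √(-230723/60) = I*√3460845/30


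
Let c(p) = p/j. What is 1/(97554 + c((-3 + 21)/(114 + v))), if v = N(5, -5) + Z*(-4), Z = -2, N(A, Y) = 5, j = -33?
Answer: 1397/136282932 ≈ 1.0251e-5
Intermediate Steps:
v = 13 (v = 5 - 2*(-4) = 5 + 8 = 13)
c(p) = -p/33 (c(p) = p/(-33) = p*(-1/33) = -p/33)
1/(97554 + c((-3 + 21)/(114 + v))) = 1/(97554 - (-3 + 21)/(33*(114 + 13))) = 1/(97554 - 6/(11*127)) = 1/(97554 - 1/33*18/127) = 1/(97554 - 6/1397) = 1/(136282932/1397) = 1397/136282932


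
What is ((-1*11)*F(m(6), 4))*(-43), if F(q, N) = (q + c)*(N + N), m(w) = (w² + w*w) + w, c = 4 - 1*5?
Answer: 291368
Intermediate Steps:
c = -1 (c = 4 - 5 = -1)
m(w) = w + 2*w² (m(w) = (w² + w²) + w = 2*w² + w = w + 2*w²)
F(q, N) = 2*N*(-1 + q) (F(q, N) = (q - 1)*(N + N) = (-1 + q)*(2*N) = 2*N*(-1 + q))
((-1*11)*F(m(6), 4))*(-43) = ((-1*11)*(2*4*(-1 + 6*(1 + 2*6))))*(-43) = -22*4*(-1 + 6*(1 + 12))*(-43) = -22*4*(-1 + 6*13)*(-43) = -22*4*(-1 + 78)*(-43) = -22*4*77*(-43) = -11*616*(-43) = -6776*(-43) = 291368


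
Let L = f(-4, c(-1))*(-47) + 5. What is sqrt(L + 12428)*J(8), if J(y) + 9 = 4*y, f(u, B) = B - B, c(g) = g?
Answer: 23*sqrt(12433) ≈ 2564.6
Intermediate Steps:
f(u, B) = 0
L = 5 (L = 0*(-47) + 5 = 0 + 5 = 5)
J(y) = -9 + 4*y
sqrt(L + 12428)*J(8) = sqrt(5 + 12428)*(-9 + 4*8) = sqrt(12433)*(-9 + 32) = sqrt(12433)*23 = 23*sqrt(12433)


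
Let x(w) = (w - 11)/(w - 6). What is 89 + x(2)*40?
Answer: 179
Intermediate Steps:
x(w) = (-11 + w)/(-6 + w)
89 + x(2)*40 = 89 + ((-11 + 2)/(-6 + 2))*40 = 89 + (-9/(-4))*40 = 89 - 1/4*(-9)*40 = 89 + (9/4)*40 = 89 + 90 = 179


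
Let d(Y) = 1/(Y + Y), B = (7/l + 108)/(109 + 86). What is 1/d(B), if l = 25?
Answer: 5414/4875 ≈ 1.1106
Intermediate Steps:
B = 2707/4875 (B = (7/25 + 108)/(109 + 86) = (7*(1/25) + 108)/195 = (7/25 + 108)*(1/195) = (2707/25)*(1/195) = 2707/4875 ≈ 0.55528)
d(Y) = 1/(2*Y)
1/d(B) = 1/(1/(2*(2707/4875))) = 1/((½)*(4875/2707)) = 1/(4875/5414) = 5414/4875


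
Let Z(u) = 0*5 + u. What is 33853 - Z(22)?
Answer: 33831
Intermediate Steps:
Z(u) = u (Z(u) = 0 + u = u)
33853 - Z(22) = 33853 - 1*22 = 33853 - 22 = 33831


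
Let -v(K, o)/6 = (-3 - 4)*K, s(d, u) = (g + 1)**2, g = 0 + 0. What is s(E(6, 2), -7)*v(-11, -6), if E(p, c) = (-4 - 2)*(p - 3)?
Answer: -462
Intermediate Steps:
g = 0
E(p, c) = 18 - 6*p (E(p, c) = -6*(-3 + p) = 18 - 6*p)
s(d, u) = 1 (s(d, u) = (0 + 1)**2 = 1**2 = 1)
v(K, o) = 42*K (v(K, o) = -6*(-3 - 4)*K = -(-42)*K = 42*K)
s(E(6, 2), -7)*v(-11, -6) = 1*(42*(-11)) = 1*(-462) = -462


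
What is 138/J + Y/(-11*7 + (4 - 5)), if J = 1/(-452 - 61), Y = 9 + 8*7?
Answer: -424769/6 ≈ -70795.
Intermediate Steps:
Y = 65 (Y = 9 + 56 = 65)
J = -1/513 (J = 1/(-513) = -1/513 ≈ -0.0019493)
138/J + Y/(-11*7 + (4 - 5)) = 138/(-1/513) + 65/(-11*7 + (4 - 5)) = 138*(-513) + 65/(-77 - 1) = -70794 + 65/(-78) = -70794 + 65*(-1/78) = -70794 - ⅚ = -424769/6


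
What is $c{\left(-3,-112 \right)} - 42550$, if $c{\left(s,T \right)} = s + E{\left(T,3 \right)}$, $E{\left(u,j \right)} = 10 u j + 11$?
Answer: $-45902$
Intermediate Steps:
$E{\left(u,j \right)} = 11 + 10 j u$ ($E{\left(u,j \right)} = 10 j u + 11 = 11 + 10 j u$)
$c{\left(s,T \right)} = 11 + s + 30 T$ ($c{\left(s,T \right)} = s + \left(11 + 10 \cdot 3 T\right) = s + \left(11 + 30 T\right) = 11 + s + 30 T$)
$c{\left(-3,-112 \right)} - 42550 = \left(11 - 3 + 30 \left(-112\right)\right) - 42550 = \left(11 - 3 - 3360\right) - 42550 = -3352 - 42550 = -45902$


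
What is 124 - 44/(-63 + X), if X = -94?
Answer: 19512/157 ≈ 124.28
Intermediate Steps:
124 - 44/(-63 + X) = 124 - 44/(-63 - 94) = 124 - 44/(-157) = 124 - 1/157*(-44) = 124 + 44/157 = 19512/157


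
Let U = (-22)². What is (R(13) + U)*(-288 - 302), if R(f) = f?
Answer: -293230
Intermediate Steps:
U = 484
(R(13) + U)*(-288 - 302) = (13 + 484)*(-288 - 302) = 497*(-590) = -293230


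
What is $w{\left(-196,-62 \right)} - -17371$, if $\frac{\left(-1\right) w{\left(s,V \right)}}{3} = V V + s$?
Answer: $6427$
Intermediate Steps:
$w{\left(s,V \right)} = - 3 s - 3 V^{2}$ ($w{\left(s,V \right)} = - 3 \left(V V + s\right) = - 3 \left(V^{2} + s\right) = - 3 \left(s + V^{2}\right) = - 3 s - 3 V^{2}$)
$w{\left(-196,-62 \right)} - -17371 = \left(\left(-3\right) \left(-196\right) - 3 \left(-62\right)^{2}\right) - -17371 = \left(588 - 11532\right) + 17371 = -10944 + 17371 = 6427$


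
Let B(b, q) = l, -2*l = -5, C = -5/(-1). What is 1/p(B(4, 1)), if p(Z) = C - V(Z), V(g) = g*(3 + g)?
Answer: -4/35 ≈ -0.11429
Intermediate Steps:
C = 5 (C = -5*(-1) = 5)
l = 5/2 (l = -1/2*(-5) = 5/2 ≈ 2.5000)
B(b, q) = 5/2
p(Z) = 5 - Z*(3 + Z)
1/p(B(4, 1)) = 1/(5 - 1*5/2*(3 + 5/2)) = 1/(5 - 1*5/2*11/2) = 1/(5 - 55/4) = 1/(-35/4) = -4/35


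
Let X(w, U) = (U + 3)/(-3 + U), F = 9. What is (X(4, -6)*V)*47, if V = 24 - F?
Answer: 235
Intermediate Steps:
V = 15 (V = 24 - 1*9 = 24 - 9 = 15)
X(w, U) = (3 + U)/(-3 + U)
(X(4, -6)*V)*47 = (((3 - 6)/(-3 - 6))*15)*47 = ((-3/(-9))*15)*47 = (-⅑*(-3)*15)*47 = ((⅓)*15)*47 = 5*47 = 235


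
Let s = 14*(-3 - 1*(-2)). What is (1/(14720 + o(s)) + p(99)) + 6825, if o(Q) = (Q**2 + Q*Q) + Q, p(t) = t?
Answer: 104538553/15098 ≈ 6924.0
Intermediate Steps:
s = -14 (s = 14*(-3 + 2) = 14*(-1) = -14)
o(Q) = Q + 2*Q**2 (o(Q) = (Q**2 + Q**2) + Q = 2*Q**2 + Q = Q + 2*Q**2)
(1/(14720 + o(s)) + p(99)) + 6825 = (1/(14720 - 14*(1 + 2*(-14))) + 99) + 6825 = (1/(14720 - 14*(1 - 28)) + 99) + 6825 = (1/(14720 - 14*(-27)) + 99) + 6825 = (1/(14720 + 378) + 99) + 6825 = (1/15098 + 99) + 6825 = 1494703/15098 + 6825 = 104538553/15098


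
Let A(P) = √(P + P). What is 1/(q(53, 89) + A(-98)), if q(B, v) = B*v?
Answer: 4717/22250285 - 14*I/22250285 ≈ 0.000212 - 6.2921e-7*I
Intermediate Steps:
A(P) = √2*√P (A(P) = √(2*P) = √2*√P)
1/(q(53, 89) + A(-98)) = 1/(53*89 + √2*√(-98)) = 1/(4717 + √2*(7*I*√2)) = 1/(4717 + 14*I) = (4717 - 14*I)/22250285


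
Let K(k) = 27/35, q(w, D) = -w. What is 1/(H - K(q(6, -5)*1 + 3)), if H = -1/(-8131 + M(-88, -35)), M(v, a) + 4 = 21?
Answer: -283990/219043 ≈ -1.2965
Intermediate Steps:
M(v, a) = 17 (M(v, a) = -4 + 21 = 17)
K(k) = 27/35 (K(k) = 27*(1/35) = 27/35)
H = 1/8114 (H = -1/(-8131 + 17) = -1/(-8114) = -1*(-1/8114) = 1/8114 ≈ 0.00012324)
1/(H - K(q(6, -5)*1 + 3)) = 1/(1/8114 - 1*27/35) = 1/(1/8114 - 27/35) = 1/(-219043/283990) = -283990/219043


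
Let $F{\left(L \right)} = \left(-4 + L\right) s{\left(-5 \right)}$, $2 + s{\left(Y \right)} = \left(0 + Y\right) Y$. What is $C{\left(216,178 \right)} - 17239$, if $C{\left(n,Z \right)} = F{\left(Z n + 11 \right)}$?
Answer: $867226$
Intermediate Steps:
$s{\left(Y \right)} = -2 + Y^{2}$ ($s{\left(Y \right)} = -2 + \left(0 + Y\right) Y = -2 + Y Y = -2 + Y^{2}$)
$F{\left(L \right)} = -92 + 23 L$ ($F{\left(L \right)} = \left(-4 + L\right) \left(-2 + \left(-5\right)^{2}\right) = \left(-4 + L\right) \left(-2 + 25\right) = \left(-4 + L\right) 23 = -92 + 23 L$)
$C{\left(n,Z \right)} = 161 + 23 Z n$ ($C{\left(n,Z \right)} = -92 + 23 \left(Z n + 11\right) = -92 + 23 \left(11 + Z n\right) = -92 + \left(253 + 23 Z n\right) = 161 + 23 Z n$)
$C{\left(216,178 \right)} - 17239 = \left(161 + 23 \cdot 178 \cdot 216\right) - 17239 = \left(161 + 884304\right) - 17239 = 884465 - 17239 = 867226$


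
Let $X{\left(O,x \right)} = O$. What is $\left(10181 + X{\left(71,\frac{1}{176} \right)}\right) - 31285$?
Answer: $-21033$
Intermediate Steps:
$\left(10181 + X{\left(71,\frac{1}{176} \right)}\right) - 31285 = \left(10181 + 71\right) - 31285 = 10252 - 31285 = -21033$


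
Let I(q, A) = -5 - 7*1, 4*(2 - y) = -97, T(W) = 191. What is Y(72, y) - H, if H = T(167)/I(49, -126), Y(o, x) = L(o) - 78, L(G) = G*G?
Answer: 61463/12 ≈ 5121.9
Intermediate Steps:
y = 105/4 (y = 2 - 1/4*(-97) = 2 + 97/4 = 105/4 ≈ 26.250)
I(q, A) = -12 (I(q, A) = -5 - 7 = -12)
L(G) = G**2
Y(o, x) = -78 + o**2 (Y(o, x) = o**2 - 78 = -78 + o**2)
H = -191/12 (H = 191/(-12) = 191*(-1/12) = -191/12 ≈ -15.917)
Y(72, y) - H = (-78 + 72**2) - 1*(-191/12) = (-78 + 5184) + 191/12 = 5106 + 191/12 = 61463/12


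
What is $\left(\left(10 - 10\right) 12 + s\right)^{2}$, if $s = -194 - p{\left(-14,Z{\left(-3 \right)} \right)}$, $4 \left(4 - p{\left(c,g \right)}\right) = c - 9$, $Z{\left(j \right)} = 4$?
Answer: $\frac{664225}{16} \approx 41514.0$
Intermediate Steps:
$p{\left(c,g \right)} = \frac{25}{4} - \frac{c}{4}$ ($p{\left(c,g \right)} = 4 - \frac{c - 9}{4} = 4 - \frac{-9 + c}{4} = 4 - \left(- \frac{9}{4} + \frac{c}{4}\right) = \frac{25}{4} - \frac{c}{4}$)
$s = - \frac{815}{4}$ ($s = -194 - \left(\frac{25}{4} - - \frac{7}{2}\right) = -194 - \left(\frac{25}{4} + \frac{7}{2}\right) = -194 - \frac{39}{4} = - \frac{815}{4} \approx -203.75$)
$\left(\left(10 - 10\right) 12 + s\right)^{2} = \left(\left(10 - 10\right) 12 - \frac{815}{4}\right)^{2} = \left(0 \cdot 12 - \frac{815}{4}\right)^{2} = \left(0 - \frac{815}{4}\right)^{2} = \left(- \frac{815}{4}\right)^{2} = \frac{664225}{16}$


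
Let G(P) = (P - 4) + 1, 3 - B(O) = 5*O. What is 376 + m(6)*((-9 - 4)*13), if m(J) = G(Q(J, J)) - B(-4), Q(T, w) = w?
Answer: 3756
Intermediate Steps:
B(O) = 3 - 5*O
G(P) = -3 + P (G(P) = (-4 + P) + 1 = -3 + P)
m(J) = -26 + J (m(J) = (-3 + J) - (3 - 5*(-4)) = (-3 + J) - (3 + 20) = (-3 + J) - 1*23 = (-3 + J) - 23 = -26 + J)
376 + m(6)*((-9 - 4)*13) = 376 + (-26 + 6)*((-9 - 4)*13) = 376 - (-260)*13 = 376 - 20*(-169) = 376 + 3380 = 3756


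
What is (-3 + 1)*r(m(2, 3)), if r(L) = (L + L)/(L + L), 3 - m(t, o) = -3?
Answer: -2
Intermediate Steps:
m(t, o) = 6 (m(t, o) = 3 - 1*(-3) = 3 + 3 = 6)
r(L) = 1 (r(L) = (2*L)/((2*L)) = (2*L)*(1/(2*L)) = 1)
(-3 + 1)*r(m(2, 3)) = (-3 + 1)*1 = -2*1 = -2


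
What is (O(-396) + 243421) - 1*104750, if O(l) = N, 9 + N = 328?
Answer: 138990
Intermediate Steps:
N = 319 (N = -9 + 328 = 319)
O(l) = 319
(O(-396) + 243421) - 1*104750 = (319 + 243421) - 1*104750 = 243740 - 104750 = 138990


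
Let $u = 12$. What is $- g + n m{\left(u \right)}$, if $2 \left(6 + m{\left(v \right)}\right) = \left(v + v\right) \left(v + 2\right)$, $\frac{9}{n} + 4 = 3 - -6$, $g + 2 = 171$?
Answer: $\frac{613}{5} \approx 122.6$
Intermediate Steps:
$g = 169$ ($g = -2 + 171 = 169$)
$n = \frac{9}{5}$ ($n = \frac{9}{-4 + \left(3 - -6\right)} = \frac{9}{-4 + \left(3 + 6\right)} = \frac{9}{-4 + 9} = \frac{9}{5} \approx 1.8$)
$m{\left(v \right)} = -6 + v \left(2 + v\right)$ ($m{\left(v \right)} = -6 + \frac{\left(v + v\right) \left(v + 2\right)}{2} = -6 + \frac{2 v \left(2 + v\right)}{2} = -6 + v \left(2 + v\right)$)
$- g + n m{\left(u \right)} = \left(-1\right) 169 + \frac{9 \left(-6 + 12^{2} + 2 \cdot 12\right)}{5} = -169 + \frac{9 \left(-6 + 144 + 24\right)}{5} = -169 + \frac{9}{5} \cdot 162 = -169 + \frac{1458}{5} = \frac{613}{5}$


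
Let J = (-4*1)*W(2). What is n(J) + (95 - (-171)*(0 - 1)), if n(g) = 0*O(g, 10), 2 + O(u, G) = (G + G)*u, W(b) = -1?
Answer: -76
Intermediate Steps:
O(u, G) = -2 + 2*G*u (O(u, G) = -2 + (G + G)*u = -2 + (2*G)*u = -2 + 2*G*u)
J = 4 (J = -4*1*(-1) = -4*(-1) = 4)
n(g) = 0 (n(g) = 0*(-2 + 2*10*g) = 0*(-2 + 20*g) = 0)
n(J) + (95 - (-171)*(0 - 1)) = 0 + (95 - (-171)*(0 - 1)) = 0 + (95 - (-171)*(-1)) = 0 + (95 - 57*3) = 0 + (95 - 171) = 0 - 76 = -76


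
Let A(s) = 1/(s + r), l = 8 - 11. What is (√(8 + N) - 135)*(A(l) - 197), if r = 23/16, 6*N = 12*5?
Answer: 133407/5 - 14823*√2/25 ≈ 25843.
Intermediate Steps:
N = 10 (N = (12*5)/6 = (⅙)*60 = 10)
l = -3
r = 23/16 (r = 23*(1/16) = 23/16 ≈ 1.4375)
A(s) = 1/(23/16 + s) (A(s) = 1/(s + 23/16) = 1/(23/16 + s))
(√(8 + N) - 135)*(A(l) - 197) = (√(8 + 10) - 135)*(16/(23 + 16*(-3)) - 197) = (√18 - 135)*(16/(23 - 48) - 197) = (3*√2 - 135)*(16/(-25) - 197) = (-135 + 3*√2)*(16*(-1/25) - 197) = (-135 + 3*√2)*(-16/25 - 197) = (-135 + 3*√2)*(-4941/25) = 133407/5 - 14823*√2/25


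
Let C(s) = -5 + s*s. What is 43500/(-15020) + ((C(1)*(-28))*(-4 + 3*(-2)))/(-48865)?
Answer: -21088051/7339523 ≈ -2.8732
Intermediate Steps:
C(s) = -5 + s²
43500/(-15020) + ((C(1)*(-28))*(-4 + 3*(-2)))/(-48865) = 43500/(-15020) + (((-5 + 1²)*(-28))*(-4 + 3*(-2)))/(-48865) = 43500*(-1/15020) + (((-5 + 1)*(-28))*(-4 - 6))*(-1/48865) = -2175/751 + (-4*(-28)*(-10))*(-1/48865) = -2175/751 + (112*(-10))*(-1/48865) = -2175/751 - 1120*(-1/48865) = -2175/751 + 224/9773 = -21088051/7339523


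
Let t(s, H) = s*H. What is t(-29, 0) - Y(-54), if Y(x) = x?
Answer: 54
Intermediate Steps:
t(s, H) = H*s
t(-29, 0) - Y(-54) = 0*(-29) - 1*(-54) = 0 + 54 = 54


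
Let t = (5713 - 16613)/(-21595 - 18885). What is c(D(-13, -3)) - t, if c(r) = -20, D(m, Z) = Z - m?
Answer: -41025/2024 ≈ -20.269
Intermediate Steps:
t = 545/2024 (t = -10900/(-40480) = -10900*(-1/40480) = 545/2024 ≈ 0.26927)
c(D(-13, -3)) - t = -20 - 1*545/2024 = -20 - 545/2024 = -41025/2024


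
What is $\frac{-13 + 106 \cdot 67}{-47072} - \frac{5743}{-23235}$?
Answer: $\frac{105621581}{1093717920} \approx 0.096571$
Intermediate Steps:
$\frac{-13 + 106 \cdot 67}{-47072} - \frac{5743}{-23235} = \left(-13 + 7102\right) \left(- \frac{1}{47072}\right) - - \frac{5743}{23235} = 7089 \left(- \frac{1}{47072}\right) + \frac{5743}{23235} = - \frac{7089}{47072} + \frac{5743}{23235} = \frac{105621581}{1093717920}$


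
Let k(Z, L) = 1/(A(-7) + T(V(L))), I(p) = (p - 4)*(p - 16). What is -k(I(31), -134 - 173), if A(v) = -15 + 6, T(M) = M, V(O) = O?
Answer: 1/316 ≈ 0.0031646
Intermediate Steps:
I(p) = (-16 + p)*(-4 + p) (I(p) = (-4 + p)*(-16 + p) = (-16 + p)*(-4 + p))
A(v) = -9
k(Z, L) = 1/(-9 + L)
-k(I(31), -134 - 173) = -1/(-9 + (-134 - 173)) = -1/(-9 - 307) = -1/(-316) = -1*(-1/316) = 1/316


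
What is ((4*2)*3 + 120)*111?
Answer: 15984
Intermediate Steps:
((4*2)*3 + 120)*111 = (8*3 + 120)*111 = (24 + 120)*111 = 144*111 = 15984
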